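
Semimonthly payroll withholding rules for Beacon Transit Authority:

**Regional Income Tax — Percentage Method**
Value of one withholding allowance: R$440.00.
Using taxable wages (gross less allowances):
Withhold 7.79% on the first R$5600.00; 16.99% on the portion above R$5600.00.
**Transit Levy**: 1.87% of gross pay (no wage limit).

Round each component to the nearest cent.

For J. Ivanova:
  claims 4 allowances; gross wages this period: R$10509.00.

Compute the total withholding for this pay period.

Regional Income Tax: taxable = R$10509.00 − 4×R$440.00 = R$8749.00
  R$436.24 + 16.99% × (R$8749.00 − R$5600.00) = R$436.24 + 16.99% × R$3149.00 = R$971.26
Transit Levy: 1.87% × R$10509.00 = R$196.52
Total: R$971.26 + R$196.52 = R$1167.78

R$1167.78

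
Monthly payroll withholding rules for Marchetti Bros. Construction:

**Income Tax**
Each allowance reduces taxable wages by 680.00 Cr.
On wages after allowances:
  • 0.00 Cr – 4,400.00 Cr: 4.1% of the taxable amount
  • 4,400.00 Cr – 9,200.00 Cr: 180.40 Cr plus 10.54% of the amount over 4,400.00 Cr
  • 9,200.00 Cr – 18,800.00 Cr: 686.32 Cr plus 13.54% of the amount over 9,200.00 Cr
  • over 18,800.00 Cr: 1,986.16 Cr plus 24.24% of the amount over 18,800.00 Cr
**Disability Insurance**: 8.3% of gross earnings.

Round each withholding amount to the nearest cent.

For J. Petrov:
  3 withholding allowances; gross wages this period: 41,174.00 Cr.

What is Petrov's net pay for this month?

Income Tax: taxable = 41,174.00 Cr − 3×680.00 Cr = 39,134.00 Cr
  1,986.16 Cr + 24.24% × (39,134.00 Cr − 18,800.00 Cr) = 1,986.16 Cr + 24.24% × 20,334.00 Cr = 6,915.12 Cr
Disability Insurance: 8.3% × 41,174.00 Cr = 3,417.44 Cr
Total withheld: 6,915.12 Cr + 3,417.44 Cr = 10,332.56 Cr
Net pay: 41,174.00 Cr − 10,332.56 Cr = 30,841.44 Cr

30,841.44 Cr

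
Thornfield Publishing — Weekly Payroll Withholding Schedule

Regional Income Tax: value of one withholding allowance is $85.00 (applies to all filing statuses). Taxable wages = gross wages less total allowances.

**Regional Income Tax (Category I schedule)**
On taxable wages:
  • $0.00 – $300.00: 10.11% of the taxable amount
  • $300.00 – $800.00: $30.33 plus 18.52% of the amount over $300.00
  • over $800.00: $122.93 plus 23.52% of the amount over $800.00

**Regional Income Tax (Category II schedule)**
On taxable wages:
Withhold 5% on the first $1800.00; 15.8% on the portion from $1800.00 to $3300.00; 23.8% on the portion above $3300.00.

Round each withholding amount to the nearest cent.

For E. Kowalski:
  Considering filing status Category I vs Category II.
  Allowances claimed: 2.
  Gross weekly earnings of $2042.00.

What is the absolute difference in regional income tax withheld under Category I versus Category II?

$273.68

Regional Income Tax (Category I): taxable = $2042.00 − 2×$85.00 = $1872.00
  $122.93 + 23.52% × ($1872.00 − $800.00) = $122.93 + 23.52% × $1072.00 = $375.06
Regional Income Tax (Category II): taxable = $2042.00 − 2×$85.00 = $1872.00
  $90.00 + 15.8% × ($1872.00 − $1800.00) = $90.00 + 15.8% × $72.00 = $101.38
Difference: |$375.06 − $101.38| = $273.68 (higher under Category I)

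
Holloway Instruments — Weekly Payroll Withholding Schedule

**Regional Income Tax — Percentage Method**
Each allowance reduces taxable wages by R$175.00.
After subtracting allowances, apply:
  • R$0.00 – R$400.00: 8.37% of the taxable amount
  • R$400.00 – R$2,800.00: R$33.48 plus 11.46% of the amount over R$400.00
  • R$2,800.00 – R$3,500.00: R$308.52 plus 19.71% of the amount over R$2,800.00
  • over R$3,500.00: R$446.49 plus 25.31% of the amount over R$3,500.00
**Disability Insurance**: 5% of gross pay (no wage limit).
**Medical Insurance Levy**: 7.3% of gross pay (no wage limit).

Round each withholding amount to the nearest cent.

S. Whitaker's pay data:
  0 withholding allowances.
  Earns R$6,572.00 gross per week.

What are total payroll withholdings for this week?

R$2,032.37

Regional Income Tax: taxable = R$6,572.00
  R$446.49 + 25.31% × (R$6,572.00 − R$3,500.00) = R$446.49 + 25.31% × R$3,072.00 = R$1,224.01
Disability Insurance: 5% × R$6,572.00 = R$328.60
Medical Insurance Levy: 7.3% × R$6,572.00 = R$479.76
Total: R$1,224.01 + R$328.60 + R$479.76 = R$2,032.37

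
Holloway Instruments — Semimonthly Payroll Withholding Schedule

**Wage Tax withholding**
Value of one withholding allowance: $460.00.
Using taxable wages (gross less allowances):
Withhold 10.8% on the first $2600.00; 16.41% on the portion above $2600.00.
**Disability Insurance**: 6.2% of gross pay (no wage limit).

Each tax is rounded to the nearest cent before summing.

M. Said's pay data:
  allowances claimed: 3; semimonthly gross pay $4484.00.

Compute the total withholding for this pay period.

$641.52

Wage Tax: taxable = $4484.00 − 3×$460.00 = $3104.00
  $280.80 + 16.41% × ($3104.00 − $2600.00) = $280.80 + 16.41% × $504.00 = $363.51
Disability Insurance: 6.2% × $4484.00 = $278.01
Total: $363.51 + $278.01 = $641.52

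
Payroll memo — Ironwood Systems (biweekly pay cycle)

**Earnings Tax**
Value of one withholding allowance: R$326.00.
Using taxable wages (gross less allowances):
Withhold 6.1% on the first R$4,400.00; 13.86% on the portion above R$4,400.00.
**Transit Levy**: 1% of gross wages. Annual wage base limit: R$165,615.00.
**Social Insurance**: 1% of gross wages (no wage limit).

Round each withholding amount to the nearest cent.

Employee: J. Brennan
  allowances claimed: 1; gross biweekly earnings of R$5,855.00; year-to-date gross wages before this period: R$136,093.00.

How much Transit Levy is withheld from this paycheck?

Transit Levy: 1% × R$5,855.00 = R$58.55

R$58.55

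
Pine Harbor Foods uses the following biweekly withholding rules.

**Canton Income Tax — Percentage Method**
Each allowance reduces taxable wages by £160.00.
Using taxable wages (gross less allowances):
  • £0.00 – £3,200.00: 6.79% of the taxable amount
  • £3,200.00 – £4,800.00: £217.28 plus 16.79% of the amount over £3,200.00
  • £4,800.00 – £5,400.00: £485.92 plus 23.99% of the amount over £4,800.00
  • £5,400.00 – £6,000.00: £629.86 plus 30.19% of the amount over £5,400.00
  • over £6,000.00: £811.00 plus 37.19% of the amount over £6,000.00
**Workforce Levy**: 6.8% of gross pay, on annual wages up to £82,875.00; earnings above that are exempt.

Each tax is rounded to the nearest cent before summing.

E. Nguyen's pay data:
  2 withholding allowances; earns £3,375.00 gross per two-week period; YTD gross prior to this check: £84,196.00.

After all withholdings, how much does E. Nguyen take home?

£3,167.57

Canton Income Tax: taxable = £3,375.00 − 2×£160.00 = £3,055.00
  6.79% × £3,055.00 = £207.43
Workforce Levy: YTD £84,196.00 ≥ cap £82,875.00 → £0.00
Total withheld: £207.43 + £0.00 = £207.43
Net pay: £3,375.00 − £207.43 = £3,167.57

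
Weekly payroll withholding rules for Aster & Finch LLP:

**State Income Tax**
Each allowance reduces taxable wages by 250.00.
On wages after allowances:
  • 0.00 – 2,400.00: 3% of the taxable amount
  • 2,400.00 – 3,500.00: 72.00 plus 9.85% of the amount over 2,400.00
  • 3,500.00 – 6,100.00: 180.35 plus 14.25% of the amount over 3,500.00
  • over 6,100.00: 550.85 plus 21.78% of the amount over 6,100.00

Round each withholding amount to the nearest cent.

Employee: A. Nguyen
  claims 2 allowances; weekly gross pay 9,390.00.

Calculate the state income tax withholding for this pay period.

1,158.51

State Income Tax: taxable = 9,390.00 − 2×250.00 = 8,890.00
  550.85 + 21.78% × (8,890.00 − 6,100.00) = 550.85 + 21.78% × 2,790.00 = 1,158.51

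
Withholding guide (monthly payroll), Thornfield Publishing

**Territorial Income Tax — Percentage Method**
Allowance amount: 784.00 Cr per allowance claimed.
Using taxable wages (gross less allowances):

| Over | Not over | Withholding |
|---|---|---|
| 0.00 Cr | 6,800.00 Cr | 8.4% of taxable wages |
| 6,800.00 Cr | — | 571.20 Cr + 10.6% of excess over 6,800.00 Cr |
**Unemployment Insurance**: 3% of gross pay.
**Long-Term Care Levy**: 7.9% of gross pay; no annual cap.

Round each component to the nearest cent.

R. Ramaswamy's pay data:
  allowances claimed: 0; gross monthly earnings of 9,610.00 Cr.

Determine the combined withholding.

1,916.55 Cr

Territorial Income Tax: taxable = 9,610.00 Cr
  571.20 Cr + 10.6% × (9,610.00 Cr − 6,800.00 Cr) = 571.20 Cr + 10.6% × 2,810.00 Cr = 869.06 Cr
Unemployment Insurance: 3% × 9,610.00 Cr = 288.30 Cr
Long-Term Care Levy: 7.9% × 9,610.00 Cr = 759.19 Cr
Total: 869.06 Cr + 288.30 Cr + 759.19 Cr = 1,916.55 Cr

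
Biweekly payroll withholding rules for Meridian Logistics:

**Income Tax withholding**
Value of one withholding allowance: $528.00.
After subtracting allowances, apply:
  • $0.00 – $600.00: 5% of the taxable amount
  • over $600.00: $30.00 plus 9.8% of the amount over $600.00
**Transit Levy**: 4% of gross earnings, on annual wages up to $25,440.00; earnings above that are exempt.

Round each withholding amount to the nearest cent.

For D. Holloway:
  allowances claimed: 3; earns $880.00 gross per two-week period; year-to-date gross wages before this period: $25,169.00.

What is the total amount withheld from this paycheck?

Income Tax: taxable = $880.00 − 3×$528.00 = $-704.00
  Taxable ≤ 0 → $0.00
Transit Levy: cap $25,440.00 − YTD $25,169.00 = $271.00 subject; 4% × $271.00 = $10.84
Total: $0.00 + $10.84 = $10.84

$10.84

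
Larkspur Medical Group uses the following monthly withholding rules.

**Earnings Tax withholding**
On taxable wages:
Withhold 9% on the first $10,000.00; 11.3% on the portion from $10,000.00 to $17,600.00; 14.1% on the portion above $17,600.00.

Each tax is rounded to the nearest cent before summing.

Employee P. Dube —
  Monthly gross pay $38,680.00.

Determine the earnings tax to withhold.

Earnings Tax: taxable = $38,680.00
  $1,758.80 + 14.1% × ($38,680.00 − $17,600.00) = $1,758.80 + 14.1% × $21,080.00 = $4,731.08

$4,731.08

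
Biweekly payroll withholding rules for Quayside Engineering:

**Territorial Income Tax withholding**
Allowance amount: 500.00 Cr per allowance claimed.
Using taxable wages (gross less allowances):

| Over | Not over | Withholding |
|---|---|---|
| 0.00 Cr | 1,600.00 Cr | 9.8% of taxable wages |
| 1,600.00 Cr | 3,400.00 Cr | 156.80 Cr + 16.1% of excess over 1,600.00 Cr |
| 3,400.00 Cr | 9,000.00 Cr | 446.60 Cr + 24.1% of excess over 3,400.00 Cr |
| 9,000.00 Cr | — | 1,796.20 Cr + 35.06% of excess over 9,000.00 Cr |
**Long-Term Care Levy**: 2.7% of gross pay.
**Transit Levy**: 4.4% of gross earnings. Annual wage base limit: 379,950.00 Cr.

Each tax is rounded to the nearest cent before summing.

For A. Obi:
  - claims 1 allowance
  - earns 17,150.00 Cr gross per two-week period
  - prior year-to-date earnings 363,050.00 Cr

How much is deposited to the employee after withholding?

Territorial Income Tax: taxable = 17,150.00 Cr − 1×500.00 Cr = 16,650.00 Cr
  1,796.20 Cr + 35.06% × (16,650.00 Cr − 9,000.00 Cr) = 1,796.20 Cr + 35.06% × 7,650.00 Cr = 4,478.29 Cr
Long-Term Care Levy: 2.7% × 17,150.00 Cr = 463.05 Cr
Transit Levy: cap 379,950.00 Cr − YTD 363,050.00 Cr = 16,900.00 Cr subject; 4.4% × 16,900.00 Cr = 743.60 Cr
Total withheld: 4,478.29 Cr + 463.05 Cr + 743.60 Cr = 5,684.94 Cr
Net pay: 17,150.00 Cr − 5,684.94 Cr = 11,465.06 Cr

11,465.06 Cr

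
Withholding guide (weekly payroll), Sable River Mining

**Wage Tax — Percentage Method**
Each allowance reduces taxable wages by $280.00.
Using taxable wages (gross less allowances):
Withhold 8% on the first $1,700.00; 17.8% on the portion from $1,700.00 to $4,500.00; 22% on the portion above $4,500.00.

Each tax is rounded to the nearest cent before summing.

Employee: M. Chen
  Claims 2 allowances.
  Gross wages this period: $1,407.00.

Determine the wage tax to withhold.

$67.76

Wage Tax: taxable = $1,407.00 − 2×$280.00 = $847.00
  8% × $847.00 = $67.76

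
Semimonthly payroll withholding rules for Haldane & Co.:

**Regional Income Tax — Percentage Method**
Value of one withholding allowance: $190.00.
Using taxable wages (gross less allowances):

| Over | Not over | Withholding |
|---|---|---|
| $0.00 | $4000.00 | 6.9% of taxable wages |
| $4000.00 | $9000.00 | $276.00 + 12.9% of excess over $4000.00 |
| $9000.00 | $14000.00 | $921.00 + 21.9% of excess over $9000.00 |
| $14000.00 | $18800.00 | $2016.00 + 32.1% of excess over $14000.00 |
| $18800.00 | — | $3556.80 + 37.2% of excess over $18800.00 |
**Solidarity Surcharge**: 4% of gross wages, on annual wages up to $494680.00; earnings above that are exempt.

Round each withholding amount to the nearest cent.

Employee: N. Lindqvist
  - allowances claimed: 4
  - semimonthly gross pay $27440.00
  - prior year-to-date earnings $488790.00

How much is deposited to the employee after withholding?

$20716.24

Regional Income Tax: taxable = $27440.00 − 4×$190.00 = $26680.00
  $3556.80 + 37.2% × ($26680.00 − $18800.00) = $3556.80 + 37.2% × $7880.00 = $6488.16
Solidarity Surcharge: cap $494680.00 − YTD $488790.00 = $5890.00 subject; 4% × $5890.00 = $235.60
Total withheld: $6488.16 + $235.60 = $6723.76
Net pay: $27440.00 − $6723.76 = $20716.24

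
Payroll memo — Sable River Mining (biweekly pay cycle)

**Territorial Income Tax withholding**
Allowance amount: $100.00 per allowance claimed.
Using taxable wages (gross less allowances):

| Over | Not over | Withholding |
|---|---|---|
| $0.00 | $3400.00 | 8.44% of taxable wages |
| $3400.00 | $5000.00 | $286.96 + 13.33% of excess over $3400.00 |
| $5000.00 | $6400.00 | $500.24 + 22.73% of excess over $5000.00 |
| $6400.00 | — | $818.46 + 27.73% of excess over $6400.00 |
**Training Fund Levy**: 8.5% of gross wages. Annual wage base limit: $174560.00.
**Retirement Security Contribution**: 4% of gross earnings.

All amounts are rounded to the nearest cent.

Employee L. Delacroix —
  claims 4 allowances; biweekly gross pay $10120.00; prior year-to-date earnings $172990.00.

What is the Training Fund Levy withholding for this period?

$133.45

Training Fund Levy: cap $174560.00 − YTD $172990.00 = $1570.00 subject; 8.5% × $1570.00 = $133.45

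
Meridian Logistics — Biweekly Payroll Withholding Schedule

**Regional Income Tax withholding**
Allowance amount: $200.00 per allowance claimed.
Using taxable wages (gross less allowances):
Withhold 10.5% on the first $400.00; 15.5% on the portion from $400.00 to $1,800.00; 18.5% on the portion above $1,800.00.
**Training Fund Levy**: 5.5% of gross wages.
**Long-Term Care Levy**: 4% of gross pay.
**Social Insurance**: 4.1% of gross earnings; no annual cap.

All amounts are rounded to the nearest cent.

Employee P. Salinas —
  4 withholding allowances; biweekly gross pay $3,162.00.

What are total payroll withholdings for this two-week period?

Regional Income Tax: taxable = $3,162.00 − 4×$200.00 = $2,362.00
  $259.00 + 18.5% × ($2,362.00 − $1,800.00) = $259.00 + 18.5% × $562.00 = $362.97
Training Fund Levy: 5.5% × $3,162.00 = $173.91
Long-Term Care Levy: 4% × $3,162.00 = $126.48
Social Insurance: 4.1% × $3,162.00 = $129.64
Total: $362.97 + $173.91 + $126.48 + $129.64 = $793.00

$793.00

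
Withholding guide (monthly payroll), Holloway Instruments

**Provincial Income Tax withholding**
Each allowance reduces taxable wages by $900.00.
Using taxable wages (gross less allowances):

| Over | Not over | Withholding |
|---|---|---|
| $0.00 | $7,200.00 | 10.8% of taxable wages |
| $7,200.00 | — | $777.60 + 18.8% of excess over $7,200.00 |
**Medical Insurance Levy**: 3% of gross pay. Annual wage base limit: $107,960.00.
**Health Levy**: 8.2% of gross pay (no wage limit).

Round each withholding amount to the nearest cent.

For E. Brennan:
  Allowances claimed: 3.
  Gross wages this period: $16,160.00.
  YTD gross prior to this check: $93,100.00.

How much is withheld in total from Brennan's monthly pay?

Provincial Income Tax: taxable = $16,160.00 − 3×$900.00 = $13,460.00
  $777.60 + 18.8% × ($13,460.00 − $7,200.00) = $777.60 + 18.8% × $6,260.00 = $1,954.48
Medical Insurance Levy: cap $107,960.00 − YTD $93,100.00 = $14,860.00 subject; 3% × $14,860.00 = $445.80
Health Levy: 8.2% × $16,160.00 = $1,325.12
Total: $1,954.48 + $445.80 + $1,325.12 = $3,725.40

$3,725.40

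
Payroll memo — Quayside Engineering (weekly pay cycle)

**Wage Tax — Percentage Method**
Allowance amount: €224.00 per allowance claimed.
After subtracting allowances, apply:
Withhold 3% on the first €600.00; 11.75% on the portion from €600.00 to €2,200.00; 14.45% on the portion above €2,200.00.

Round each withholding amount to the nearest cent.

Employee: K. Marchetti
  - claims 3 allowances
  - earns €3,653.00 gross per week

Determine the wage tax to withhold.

€318.85

Wage Tax: taxable = €3,653.00 − 3×€224.00 = €2,981.00
  €206.00 + 14.45% × (€2,981.00 − €2,200.00) = €206.00 + 14.45% × €781.00 = €318.85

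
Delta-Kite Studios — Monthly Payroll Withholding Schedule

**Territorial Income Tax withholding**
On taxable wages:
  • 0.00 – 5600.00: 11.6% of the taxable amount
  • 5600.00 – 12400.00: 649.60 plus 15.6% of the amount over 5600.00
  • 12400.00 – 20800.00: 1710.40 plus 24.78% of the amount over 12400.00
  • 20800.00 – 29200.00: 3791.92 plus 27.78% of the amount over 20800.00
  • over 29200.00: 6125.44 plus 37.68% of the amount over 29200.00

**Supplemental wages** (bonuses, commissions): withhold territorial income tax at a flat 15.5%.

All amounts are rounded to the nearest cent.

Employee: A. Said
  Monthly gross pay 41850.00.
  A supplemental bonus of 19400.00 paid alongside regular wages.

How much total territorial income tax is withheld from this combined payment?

Territorial Income Tax: taxable = 41850.00
  6125.44 + 37.68% × (41850.00 − 29200.00) = 6125.44 + 37.68% × 12650.00 = 10891.96
Supplemental (15.5% flat on bonus): 15.5% × 19400.00 = 3007.00
Total territorial income tax: 10891.96 + 3007.00 = 13898.96

13898.96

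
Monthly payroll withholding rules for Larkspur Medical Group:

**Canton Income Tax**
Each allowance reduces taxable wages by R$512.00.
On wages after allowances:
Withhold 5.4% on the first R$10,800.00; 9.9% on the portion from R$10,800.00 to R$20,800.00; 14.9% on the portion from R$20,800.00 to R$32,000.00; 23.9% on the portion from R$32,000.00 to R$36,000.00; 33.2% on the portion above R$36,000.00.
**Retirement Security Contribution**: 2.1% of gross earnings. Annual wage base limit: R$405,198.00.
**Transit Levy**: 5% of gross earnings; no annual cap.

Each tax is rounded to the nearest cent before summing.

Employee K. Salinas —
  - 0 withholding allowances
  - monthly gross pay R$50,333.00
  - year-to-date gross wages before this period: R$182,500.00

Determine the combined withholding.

Canton Income Tax: taxable = R$50,333.00
  R$4,198.00 + 33.2% × (R$50,333.00 − R$36,000.00) = R$4,198.00 + 33.2% × R$14,333.00 = R$8,956.56
Retirement Security Contribution: 2.1% × R$50,333.00 = R$1,056.99
Transit Levy: 5% × R$50,333.00 = R$2,516.65
Total: R$8,956.56 + R$1,056.99 + R$2,516.65 = R$12,530.20

R$12,530.20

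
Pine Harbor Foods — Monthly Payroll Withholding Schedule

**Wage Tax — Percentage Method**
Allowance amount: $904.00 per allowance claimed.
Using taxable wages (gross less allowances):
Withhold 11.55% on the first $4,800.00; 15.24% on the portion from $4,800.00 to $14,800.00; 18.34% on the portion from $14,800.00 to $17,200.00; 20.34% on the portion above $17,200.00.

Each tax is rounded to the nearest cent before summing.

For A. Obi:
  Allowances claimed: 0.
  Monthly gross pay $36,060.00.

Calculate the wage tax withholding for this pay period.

Wage Tax: taxable = $36,060.00
  $2,518.56 + 20.34% × ($36,060.00 − $17,200.00) = $2,518.56 + 20.34% × $18,860.00 = $6,354.68

$6,354.68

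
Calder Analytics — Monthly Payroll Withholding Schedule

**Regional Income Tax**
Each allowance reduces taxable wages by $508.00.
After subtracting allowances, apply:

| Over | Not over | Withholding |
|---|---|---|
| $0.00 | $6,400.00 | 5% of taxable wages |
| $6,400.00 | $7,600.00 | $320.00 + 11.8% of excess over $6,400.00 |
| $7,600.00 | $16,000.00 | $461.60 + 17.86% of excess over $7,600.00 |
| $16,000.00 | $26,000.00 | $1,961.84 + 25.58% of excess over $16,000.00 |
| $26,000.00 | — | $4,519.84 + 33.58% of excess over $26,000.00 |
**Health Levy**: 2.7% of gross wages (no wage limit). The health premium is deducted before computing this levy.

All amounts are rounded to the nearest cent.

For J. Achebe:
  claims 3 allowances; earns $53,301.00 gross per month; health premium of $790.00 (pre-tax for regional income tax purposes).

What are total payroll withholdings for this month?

Regional Income Tax: taxable = $53,301.00 − $790.00 − 3×$508.00 = $50,987.00
  $4,519.84 + 33.58% × ($50,987.00 − $26,000.00) = $4,519.84 + 33.58% × $24,987.00 = $12,910.47
Health Levy: 2.7% × $52,511.00 = $1,417.80
Total: $12,910.47 + $1,417.80 = $14,328.27

$14,328.27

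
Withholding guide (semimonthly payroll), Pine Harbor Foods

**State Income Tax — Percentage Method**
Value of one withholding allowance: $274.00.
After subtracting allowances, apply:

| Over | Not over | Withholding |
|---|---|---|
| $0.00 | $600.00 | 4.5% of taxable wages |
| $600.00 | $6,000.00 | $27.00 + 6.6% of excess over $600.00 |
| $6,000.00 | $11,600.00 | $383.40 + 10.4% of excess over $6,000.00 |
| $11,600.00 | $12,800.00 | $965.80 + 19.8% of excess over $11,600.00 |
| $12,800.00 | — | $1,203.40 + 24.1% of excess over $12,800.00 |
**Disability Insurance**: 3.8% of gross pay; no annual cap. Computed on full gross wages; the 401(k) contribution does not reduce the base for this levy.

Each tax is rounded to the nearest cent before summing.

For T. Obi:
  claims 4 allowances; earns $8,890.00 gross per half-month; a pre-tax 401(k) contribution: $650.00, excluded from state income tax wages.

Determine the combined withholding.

State Income Tax: taxable = $8,890.00 − $650.00 − 4×$274.00 = $7,144.00
  $383.40 + 10.4% × ($7,144.00 − $6,000.00) = $383.40 + 10.4% × $1,144.00 = $502.38
Disability Insurance: 3.8% × $8,890.00 = $337.82
Total: $502.38 + $337.82 = $840.20

$840.20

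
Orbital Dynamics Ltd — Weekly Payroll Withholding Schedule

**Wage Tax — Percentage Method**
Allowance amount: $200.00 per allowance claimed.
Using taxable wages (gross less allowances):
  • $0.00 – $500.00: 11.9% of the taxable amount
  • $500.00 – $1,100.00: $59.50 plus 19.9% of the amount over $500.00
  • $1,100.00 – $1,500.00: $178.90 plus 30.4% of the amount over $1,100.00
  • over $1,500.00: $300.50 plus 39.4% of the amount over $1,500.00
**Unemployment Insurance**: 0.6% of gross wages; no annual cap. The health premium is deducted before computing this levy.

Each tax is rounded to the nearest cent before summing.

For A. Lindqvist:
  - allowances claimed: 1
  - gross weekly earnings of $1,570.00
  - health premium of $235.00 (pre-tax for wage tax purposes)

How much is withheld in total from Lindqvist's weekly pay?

$197.55

Wage Tax: taxable = $1,570.00 − $235.00 − 1×$200.00 = $1,135.00
  $178.90 + 30.4% × ($1,135.00 − $1,100.00) = $178.90 + 30.4% × $35.00 = $189.54
Unemployment Insurance: 0.6% × $1,335.00 = $8.01
Total: $189.54 + $8.01 = $197.55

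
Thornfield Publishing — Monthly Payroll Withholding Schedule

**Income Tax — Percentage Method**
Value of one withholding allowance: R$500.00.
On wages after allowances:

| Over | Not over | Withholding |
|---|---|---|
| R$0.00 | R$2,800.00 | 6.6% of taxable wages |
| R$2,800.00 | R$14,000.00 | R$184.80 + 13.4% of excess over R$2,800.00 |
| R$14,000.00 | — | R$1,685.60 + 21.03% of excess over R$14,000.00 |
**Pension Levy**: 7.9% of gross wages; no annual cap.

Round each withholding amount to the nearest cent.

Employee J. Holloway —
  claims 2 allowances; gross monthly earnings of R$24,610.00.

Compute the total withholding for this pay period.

Income Tax: taxable = R$24,610.00 − 2×R$500.00 = R$23,610.00
  R$1,685.60 + 21.03% × (R$23,610.00 − R$14,000.00) = R$1,685.60 + 21.03% × R$9,610.00 = R$3,706.58
Pension Levy: 7.9% × R$24,610.00 = R$1,944.19
Total: R$3,706.58 + R$1,944.19 = R$5,650.77

R$5,650.77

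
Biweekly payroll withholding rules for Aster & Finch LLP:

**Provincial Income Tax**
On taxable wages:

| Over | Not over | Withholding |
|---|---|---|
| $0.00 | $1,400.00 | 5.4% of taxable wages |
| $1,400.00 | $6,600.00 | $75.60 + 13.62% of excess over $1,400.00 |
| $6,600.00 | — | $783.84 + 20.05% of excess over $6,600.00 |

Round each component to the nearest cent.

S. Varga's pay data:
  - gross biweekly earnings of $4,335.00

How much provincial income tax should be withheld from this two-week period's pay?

Provincial Income Tax: taxable = $4,335.00
  $75.60 + 13.62% × ($4,335.00 − $1,400.00) = $75.60 + 13.62% × $2,935.00 = $475.35

$475.35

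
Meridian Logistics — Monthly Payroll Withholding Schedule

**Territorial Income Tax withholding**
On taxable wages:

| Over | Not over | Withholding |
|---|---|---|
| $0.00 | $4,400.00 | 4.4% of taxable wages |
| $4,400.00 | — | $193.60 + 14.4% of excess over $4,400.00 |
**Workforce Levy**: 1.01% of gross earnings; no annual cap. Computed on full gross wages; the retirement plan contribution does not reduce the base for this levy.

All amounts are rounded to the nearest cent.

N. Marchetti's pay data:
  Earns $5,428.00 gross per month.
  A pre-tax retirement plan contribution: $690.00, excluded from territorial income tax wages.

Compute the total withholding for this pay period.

$297.09

Territorial Income Tax: taxable = $5,428.00 − $690.00 = $4,738.00
  $193.60 + 14.4% × ($4,738.00 − $4,400.00) = $193.60 + 14.4% × $338.00 = $242.27
Workforce Levy: 1.01% × $5,428.00 = $54.82
Total: $242.27 + $54.82 = $297.09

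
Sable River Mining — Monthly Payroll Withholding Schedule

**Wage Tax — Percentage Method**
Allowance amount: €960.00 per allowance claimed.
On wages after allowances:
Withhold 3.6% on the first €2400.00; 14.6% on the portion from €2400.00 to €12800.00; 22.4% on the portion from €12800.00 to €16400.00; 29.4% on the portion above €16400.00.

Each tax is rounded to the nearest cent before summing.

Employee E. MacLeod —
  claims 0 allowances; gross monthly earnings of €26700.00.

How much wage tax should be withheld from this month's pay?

Wage Tax: taxable = €26700.00
  €2411.20 + 29.4% × (€26700.00 − €16400.00) = €2411.20 + 29.4% × €10300.00 = €5439.40

€5439.40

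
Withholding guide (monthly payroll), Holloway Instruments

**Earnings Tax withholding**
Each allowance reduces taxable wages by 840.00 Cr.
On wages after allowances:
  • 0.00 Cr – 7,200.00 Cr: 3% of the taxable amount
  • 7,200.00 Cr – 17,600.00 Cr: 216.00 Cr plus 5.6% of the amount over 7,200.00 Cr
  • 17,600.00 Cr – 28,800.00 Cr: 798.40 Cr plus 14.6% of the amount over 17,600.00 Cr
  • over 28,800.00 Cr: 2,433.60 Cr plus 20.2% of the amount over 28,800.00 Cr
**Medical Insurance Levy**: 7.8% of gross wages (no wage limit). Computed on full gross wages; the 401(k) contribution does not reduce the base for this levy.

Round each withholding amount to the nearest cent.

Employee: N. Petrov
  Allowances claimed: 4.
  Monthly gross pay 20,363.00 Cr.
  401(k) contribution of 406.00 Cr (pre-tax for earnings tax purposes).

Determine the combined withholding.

Earnings Tax: taxable = 20,363.00 Cr − 406.00 Cr − 4×840.00 Cr = 16,597.00 Cr
  216.00 Cr + 5.6% × (16,597.00 Cr − 7,200.00 Cr) = 216.00 Cr + 5.6% × 9,397.00 Cr = 742.23 Cr
Medical Insurance Levy: 7.8% × 20,363.00 Cr = 1,588.31 Cr
Total: 742.23 Cr + 1,588.31 Cr = 2,330.54 Cr

2,330.54 Cr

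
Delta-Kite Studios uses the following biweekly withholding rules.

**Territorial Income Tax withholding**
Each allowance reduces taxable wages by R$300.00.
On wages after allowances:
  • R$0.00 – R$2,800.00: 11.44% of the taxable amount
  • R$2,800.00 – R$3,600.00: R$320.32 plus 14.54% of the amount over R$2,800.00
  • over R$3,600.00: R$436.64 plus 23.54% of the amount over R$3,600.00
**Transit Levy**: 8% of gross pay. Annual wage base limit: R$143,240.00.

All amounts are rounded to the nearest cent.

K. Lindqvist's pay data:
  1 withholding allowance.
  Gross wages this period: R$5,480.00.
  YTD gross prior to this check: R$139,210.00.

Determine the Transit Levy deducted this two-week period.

R$322.40

Transit Levy: cap R$143,240.00 − YTD R$139,210.00 = R$4,030.00 subject; 8% × R$4,030.00 = R$322.40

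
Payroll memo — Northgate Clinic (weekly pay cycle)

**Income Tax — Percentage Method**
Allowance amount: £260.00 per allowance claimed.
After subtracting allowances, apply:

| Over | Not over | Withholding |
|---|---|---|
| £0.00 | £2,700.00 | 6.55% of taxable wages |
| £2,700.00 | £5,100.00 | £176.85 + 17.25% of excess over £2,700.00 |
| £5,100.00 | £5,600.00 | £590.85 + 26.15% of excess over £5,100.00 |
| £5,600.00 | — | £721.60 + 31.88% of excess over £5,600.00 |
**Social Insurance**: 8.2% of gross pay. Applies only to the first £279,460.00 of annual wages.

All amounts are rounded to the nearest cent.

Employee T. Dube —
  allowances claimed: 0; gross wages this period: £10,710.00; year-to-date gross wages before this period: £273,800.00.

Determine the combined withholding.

Income Tax: taxable = £10,710.00
  £721.60 + 31.88% × (£10,710.00 − £5,600.00) = £721.60 + 31.88% × £5,110.00 = £2,350.67
Social Insurance: cap £279,460.00 − YTD £273,800.00 = £5,660.00 subject; 8.2% × £5,660.00 = £464.12
Total: £2,350.67 + £464.12 = £2,814.79

£2,814.79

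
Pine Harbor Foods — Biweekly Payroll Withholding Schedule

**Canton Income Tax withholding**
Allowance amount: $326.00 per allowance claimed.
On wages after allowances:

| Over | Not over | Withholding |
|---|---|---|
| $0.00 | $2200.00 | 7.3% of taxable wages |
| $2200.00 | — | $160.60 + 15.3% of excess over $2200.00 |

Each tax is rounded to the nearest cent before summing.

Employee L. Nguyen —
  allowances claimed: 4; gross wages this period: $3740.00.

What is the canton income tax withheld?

$196.71

Canton Income Tax: taxable = $3740.00 − 4×$326.00 = $2436.00
  $160.60 + 15.3% × ($2436.00 − $2200.00) = $160.60 + 15.3% × $236.00 = $196.71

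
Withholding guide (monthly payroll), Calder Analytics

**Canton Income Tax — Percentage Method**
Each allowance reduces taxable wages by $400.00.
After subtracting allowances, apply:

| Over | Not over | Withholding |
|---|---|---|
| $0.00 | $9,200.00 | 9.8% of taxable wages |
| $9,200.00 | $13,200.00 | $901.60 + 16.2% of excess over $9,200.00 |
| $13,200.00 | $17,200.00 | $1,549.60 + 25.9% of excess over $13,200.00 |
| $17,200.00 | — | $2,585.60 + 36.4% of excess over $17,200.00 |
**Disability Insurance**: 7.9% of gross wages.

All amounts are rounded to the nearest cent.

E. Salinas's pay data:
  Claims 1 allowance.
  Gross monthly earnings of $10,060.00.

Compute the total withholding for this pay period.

Canton Income Tax: taxable = $10,060.00 − 1×$400.00 = $9,660.00
  $901.60 + 16.2% × ($9,660.00 − $9,200.00) = $901.60 + 16.2% × $460.00 = $976.12
Disability Insurance: 7.9% × $10,060.00 = $794.74
Total: $976.12 + $794.74 = $1,770.86

$1,770.86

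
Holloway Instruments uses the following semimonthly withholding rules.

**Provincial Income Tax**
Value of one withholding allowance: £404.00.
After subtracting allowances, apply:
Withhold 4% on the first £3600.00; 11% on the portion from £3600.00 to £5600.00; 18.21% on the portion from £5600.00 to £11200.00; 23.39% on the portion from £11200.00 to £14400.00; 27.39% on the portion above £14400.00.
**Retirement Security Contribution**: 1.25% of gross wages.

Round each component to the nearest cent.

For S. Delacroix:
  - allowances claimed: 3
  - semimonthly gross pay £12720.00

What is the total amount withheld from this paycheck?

Provincial Income Tax: taxable = £12720.00 − 3×£404.00 = £11508.00
  £1383.76 + 23.39% × (£11508.00 − £11200.00) = £1383.76 + 23.39% × £308.00 = £1455.80
Retirement Security Contribution: 1.25% × £12720.00 = £159.00
Total: £1455.80 + £159.00 = £1614.80

£1614.80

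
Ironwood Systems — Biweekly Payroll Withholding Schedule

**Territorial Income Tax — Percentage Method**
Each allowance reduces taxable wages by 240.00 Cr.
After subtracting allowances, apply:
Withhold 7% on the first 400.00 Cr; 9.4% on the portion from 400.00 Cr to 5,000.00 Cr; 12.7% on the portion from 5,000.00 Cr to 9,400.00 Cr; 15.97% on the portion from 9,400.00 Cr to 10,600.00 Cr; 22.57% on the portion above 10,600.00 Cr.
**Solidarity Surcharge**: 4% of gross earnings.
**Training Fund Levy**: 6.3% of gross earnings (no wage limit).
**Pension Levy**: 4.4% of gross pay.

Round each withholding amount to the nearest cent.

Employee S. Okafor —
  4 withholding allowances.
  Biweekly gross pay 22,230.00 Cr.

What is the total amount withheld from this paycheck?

Territorial Income Tax: taxable = 22,230.00 Cr − 4×240.00 Cr = 21,270.00 Cr
  1,210.84 Cr + 22.57% × (21,270.00 Cr − 10,600.00 Cr) = 1,210.84 Cr + 22.57% × 10,670.00 Cr = 3,619.06 Cr
Solidarity Surcharge: 4% × 22,230.00 Cr = 889.20 Cr
Training Fund Levy: 6.3% × 22,230.00 Cr = 1,400.49 Cr
Pension Levy: 4.4% × 22,230.00 Cr = 978.12 Cr
Total: 3,619.06 Cr + 889.20 Cr + 1,400.49 Cr + 978.12 Cr = 6,886.87 Cr

6,886.87 Cr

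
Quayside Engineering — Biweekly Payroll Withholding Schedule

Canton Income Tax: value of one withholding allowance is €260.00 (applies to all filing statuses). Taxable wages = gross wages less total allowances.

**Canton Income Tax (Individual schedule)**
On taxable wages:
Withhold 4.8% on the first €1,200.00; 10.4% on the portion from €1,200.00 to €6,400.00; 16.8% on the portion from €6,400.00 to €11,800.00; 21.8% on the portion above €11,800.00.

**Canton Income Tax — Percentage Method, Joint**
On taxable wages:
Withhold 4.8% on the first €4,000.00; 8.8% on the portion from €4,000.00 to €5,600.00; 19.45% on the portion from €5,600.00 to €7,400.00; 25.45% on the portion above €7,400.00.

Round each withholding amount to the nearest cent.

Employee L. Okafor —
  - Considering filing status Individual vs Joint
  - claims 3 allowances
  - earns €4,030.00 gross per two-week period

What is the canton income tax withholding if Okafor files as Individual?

€270.80

Canton Income Tax (Individual): taxable = €4,030.00 − 3×€260.00 = €3,250.00
  €57.60 + 10.4% × (€3,250.00 − €1,200.00) = €57.60 + 10.4% × €2,050.00 = €270.80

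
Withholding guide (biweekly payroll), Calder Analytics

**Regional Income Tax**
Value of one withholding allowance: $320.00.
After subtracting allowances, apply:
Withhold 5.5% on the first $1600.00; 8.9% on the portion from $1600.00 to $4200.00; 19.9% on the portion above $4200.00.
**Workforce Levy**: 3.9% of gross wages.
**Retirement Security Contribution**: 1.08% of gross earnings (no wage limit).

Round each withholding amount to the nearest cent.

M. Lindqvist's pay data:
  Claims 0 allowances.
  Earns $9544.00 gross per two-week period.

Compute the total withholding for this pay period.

$1858.16

Regional Income Tax: taxable = $9544.00
  $319.40 + 19.9% × ($9544.00 − $4200.00) = $319.40 + 19.9% × $5344.00 = $1382.86
Workforce Levy: 3.9% × $9544.00 = $372.22
Retirement Security Contribution: 1.08% × $9544.00 = $103.08
Total: $1382.86 + $372.22 + $103.08 = $1858.16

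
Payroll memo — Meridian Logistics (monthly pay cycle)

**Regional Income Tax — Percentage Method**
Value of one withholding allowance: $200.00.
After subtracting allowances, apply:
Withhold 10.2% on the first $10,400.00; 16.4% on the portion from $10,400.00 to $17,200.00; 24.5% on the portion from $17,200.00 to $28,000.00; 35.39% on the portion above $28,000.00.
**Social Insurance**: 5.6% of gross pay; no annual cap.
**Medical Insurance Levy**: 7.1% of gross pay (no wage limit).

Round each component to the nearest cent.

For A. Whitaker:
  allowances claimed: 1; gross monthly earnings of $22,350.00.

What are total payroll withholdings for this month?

Regional Income Tax: taxable = $22,350.00 − 1×$200.00 = $22,150.00
  $2,176.00 + 24.5% × ($22,150.00 − $17,200.00) = $2,176.00 + 24.5% × $4,950.00 = $3,388.75
Social Insurance: 5.6% × $22,350.00 = $1,251.60
Medical Insurance Levy: 7.1% × $22,350.00 = $1,586.85
Total: $3,388.75 + $1,251.60 + $1,586.85 = $6,227.20

$6,227.20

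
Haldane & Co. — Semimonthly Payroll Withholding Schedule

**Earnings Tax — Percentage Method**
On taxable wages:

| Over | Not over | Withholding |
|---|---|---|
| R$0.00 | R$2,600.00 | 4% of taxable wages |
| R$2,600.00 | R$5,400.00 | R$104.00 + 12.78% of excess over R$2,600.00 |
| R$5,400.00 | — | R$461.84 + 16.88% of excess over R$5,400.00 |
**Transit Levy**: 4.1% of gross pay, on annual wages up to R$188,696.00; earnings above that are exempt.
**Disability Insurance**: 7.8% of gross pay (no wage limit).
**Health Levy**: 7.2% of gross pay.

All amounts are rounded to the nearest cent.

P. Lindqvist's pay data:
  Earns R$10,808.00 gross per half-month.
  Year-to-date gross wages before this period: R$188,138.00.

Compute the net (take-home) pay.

Earnings Tax: taxable = R$10,808.00
  R$461.84 + 16.88% × (R$10,808.00 − R$5,400.00) = R$461.84 + 16.88% × R$5,408.00 = R$1,374.71
Transit Levy: cap R$188,696.00 − YTD R$188,138.00 = R$558.00 subject; 4.1% × R$558.00 = R$22.88
Disability Insurance: 7.8% × R$10,808.00 = R$843.02
Health Levy: 7.2% × R$10,808.00 = R$778.18
Total withheld: R$1,374.71 + R$22.88 + R$843.02 + R$778.18 = R$3,018.79
Net pay: R$10,808.00 − R$3,018.79 = R$7,789.21

R$7,789.21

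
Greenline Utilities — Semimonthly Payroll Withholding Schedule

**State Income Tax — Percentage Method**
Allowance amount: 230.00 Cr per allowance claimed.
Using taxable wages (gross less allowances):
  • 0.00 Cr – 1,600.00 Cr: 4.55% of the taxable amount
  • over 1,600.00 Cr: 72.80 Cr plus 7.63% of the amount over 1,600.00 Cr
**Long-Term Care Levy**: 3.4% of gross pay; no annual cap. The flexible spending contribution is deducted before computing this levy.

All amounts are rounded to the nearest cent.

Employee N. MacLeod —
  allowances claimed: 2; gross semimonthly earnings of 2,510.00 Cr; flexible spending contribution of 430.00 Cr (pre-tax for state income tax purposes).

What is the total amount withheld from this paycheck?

145.05 Cr

State Income Tax: taxable = 2,510.00 Cr − 430.00 Cr − 2×230.00 Cr = 1,620.00 Cr
  72.80 Cr + 7.63% × (1,620.00 Cr − 1,600.00 Cr) = 72.80 Cr + 7.63% × 20.00 Cr = 74.33 Cr
Long-Term Care Levy: 3.4% × 2,080.00 Cr = 70.72 Cr
Total: 74.33 Cr + 70.72 Cr = 145.05 Cr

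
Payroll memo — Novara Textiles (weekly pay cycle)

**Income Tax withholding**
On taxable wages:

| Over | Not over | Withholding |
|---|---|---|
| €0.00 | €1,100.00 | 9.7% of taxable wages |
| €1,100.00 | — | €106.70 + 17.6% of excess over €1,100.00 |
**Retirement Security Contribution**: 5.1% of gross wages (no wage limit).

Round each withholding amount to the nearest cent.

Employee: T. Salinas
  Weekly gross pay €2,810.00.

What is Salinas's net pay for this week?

Income Tax: taxable = €2,810.00
  €106.70 + 17.6% × (€2,810.00 − €1,100.00) = €106.70 + 17.6% × €1,710.00 = €407.66
Retirement Security Contribution: 5.1% × €2,810.00 = €143.31
Total withheld: €407.66 + €143.31 = €550.97
Net pay: €2,810.00 − €550.97 = €2,259.03

€2,259.03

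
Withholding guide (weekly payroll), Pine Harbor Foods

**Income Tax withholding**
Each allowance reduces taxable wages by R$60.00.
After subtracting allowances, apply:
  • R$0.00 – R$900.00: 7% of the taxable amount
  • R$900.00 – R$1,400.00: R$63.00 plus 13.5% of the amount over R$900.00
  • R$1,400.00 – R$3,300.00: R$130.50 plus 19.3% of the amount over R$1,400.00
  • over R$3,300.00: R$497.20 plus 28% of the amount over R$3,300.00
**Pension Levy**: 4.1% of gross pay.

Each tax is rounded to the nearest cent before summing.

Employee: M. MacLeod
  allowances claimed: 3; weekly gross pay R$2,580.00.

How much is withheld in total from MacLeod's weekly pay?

Income Tax: taxable = R$2,580.00 − 3×R$60.00 = R$2,400.00
  R$130.50 + 19.3% × (R$2,400.00 − R$1,400.00) = R$130.50 + 19.3% × R$1,000.00 = R$323.50
Pension Levy: 4.1% × R$2,580.00 = R$105.78
Total: R$323.50 + R$105.78 = R$429.28

R$429.28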